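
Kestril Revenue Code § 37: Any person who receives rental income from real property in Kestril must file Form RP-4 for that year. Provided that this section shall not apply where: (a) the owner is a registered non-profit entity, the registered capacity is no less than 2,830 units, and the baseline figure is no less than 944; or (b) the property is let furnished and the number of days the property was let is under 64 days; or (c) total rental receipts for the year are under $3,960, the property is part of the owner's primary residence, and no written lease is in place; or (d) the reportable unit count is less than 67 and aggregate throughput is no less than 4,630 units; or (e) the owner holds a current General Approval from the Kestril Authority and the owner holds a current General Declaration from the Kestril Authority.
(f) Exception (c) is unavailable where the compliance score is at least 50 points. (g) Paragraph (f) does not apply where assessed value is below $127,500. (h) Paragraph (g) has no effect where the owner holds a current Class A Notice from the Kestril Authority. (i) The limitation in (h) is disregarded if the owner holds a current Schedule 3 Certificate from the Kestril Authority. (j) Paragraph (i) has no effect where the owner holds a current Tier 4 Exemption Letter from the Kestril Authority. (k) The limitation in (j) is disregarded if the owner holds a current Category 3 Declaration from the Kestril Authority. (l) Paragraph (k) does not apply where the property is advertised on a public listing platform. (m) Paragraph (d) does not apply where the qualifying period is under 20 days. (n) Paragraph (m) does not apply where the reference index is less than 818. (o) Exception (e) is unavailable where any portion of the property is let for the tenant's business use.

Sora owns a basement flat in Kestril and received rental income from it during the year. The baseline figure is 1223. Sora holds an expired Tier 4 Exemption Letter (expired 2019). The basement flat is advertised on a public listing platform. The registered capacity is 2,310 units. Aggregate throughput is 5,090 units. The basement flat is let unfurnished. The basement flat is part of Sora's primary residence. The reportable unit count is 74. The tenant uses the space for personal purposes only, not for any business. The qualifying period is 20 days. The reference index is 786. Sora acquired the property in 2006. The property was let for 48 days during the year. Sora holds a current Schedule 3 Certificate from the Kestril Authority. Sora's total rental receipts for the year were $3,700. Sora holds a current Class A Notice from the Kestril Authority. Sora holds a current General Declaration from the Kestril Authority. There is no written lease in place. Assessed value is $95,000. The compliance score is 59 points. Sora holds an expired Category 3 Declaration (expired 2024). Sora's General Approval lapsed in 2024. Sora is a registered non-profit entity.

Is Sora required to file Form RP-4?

No — exception (c) applies; Sora is not required to file Form RP-4.

Exception (a) fails — the registered capacity is 2,310 units, short of 2,830 units.
Exception (b) does not apply: the property is let unfurnished.
Exception (c): total rental receipts for the year are $3,700, under the $3,960 limit; the basement flat is part of the primary residence; there is no written lease — every condition holds. Applying paragraphs (f)–(l): (f) is triggered (the compliance score is 59 points, meeting the 50 points threshold), but is overridden by (g): (g) is triggered — assessed value is $95,000, below the $127,500 limit. (h) operates (a current Class A Notice is held), but is itself disapplied by (i): (i) operates against (h): a current Schedule 3 Certificate is held. (j), which would lift (i), does not operate here — no current Tier 4 Exemption Letter is held. Exception (c) stands.
Exception (d) does not apply: the reportable unit count is 74, not less than 67.
Exception (e) does not apply: no current General Approval is held.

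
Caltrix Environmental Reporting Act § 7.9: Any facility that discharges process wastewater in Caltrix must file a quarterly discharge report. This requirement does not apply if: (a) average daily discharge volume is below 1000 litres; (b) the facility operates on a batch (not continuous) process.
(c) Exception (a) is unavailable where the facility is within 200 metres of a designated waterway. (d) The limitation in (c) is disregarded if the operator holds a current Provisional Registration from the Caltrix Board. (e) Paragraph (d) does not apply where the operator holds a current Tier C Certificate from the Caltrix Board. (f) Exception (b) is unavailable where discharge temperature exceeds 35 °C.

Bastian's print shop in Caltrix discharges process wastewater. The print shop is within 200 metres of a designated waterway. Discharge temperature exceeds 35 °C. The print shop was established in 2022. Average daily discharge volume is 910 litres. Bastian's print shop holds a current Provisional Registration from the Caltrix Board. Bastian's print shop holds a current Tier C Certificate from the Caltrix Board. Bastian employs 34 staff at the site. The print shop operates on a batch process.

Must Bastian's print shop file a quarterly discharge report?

Exception (a) is satisfied on its face — average daily discharge volume is 910 litres, below the 1000 litres limit. Turning to paragraphs (c)–(e): (c) operates against (a): the print shop is within 200 m of a designated waterway. (d) would limit (c) — a current Provisional Registration is held — but (e) sets (d) aside: (e) applies — a current Tier C Certificate is held. Exception (a) does not apply.
Exception (b)'s conditions are all satisfied: the facility operates on a batch process. However, paragraph (f) must be considered: (f) operates — discharge temperature exceeds 35 °C. (b) is therefore removed.
Every exception is unavailable, so the rule governs.

Yes — Bastian's print shop must file a quarterly discharge report.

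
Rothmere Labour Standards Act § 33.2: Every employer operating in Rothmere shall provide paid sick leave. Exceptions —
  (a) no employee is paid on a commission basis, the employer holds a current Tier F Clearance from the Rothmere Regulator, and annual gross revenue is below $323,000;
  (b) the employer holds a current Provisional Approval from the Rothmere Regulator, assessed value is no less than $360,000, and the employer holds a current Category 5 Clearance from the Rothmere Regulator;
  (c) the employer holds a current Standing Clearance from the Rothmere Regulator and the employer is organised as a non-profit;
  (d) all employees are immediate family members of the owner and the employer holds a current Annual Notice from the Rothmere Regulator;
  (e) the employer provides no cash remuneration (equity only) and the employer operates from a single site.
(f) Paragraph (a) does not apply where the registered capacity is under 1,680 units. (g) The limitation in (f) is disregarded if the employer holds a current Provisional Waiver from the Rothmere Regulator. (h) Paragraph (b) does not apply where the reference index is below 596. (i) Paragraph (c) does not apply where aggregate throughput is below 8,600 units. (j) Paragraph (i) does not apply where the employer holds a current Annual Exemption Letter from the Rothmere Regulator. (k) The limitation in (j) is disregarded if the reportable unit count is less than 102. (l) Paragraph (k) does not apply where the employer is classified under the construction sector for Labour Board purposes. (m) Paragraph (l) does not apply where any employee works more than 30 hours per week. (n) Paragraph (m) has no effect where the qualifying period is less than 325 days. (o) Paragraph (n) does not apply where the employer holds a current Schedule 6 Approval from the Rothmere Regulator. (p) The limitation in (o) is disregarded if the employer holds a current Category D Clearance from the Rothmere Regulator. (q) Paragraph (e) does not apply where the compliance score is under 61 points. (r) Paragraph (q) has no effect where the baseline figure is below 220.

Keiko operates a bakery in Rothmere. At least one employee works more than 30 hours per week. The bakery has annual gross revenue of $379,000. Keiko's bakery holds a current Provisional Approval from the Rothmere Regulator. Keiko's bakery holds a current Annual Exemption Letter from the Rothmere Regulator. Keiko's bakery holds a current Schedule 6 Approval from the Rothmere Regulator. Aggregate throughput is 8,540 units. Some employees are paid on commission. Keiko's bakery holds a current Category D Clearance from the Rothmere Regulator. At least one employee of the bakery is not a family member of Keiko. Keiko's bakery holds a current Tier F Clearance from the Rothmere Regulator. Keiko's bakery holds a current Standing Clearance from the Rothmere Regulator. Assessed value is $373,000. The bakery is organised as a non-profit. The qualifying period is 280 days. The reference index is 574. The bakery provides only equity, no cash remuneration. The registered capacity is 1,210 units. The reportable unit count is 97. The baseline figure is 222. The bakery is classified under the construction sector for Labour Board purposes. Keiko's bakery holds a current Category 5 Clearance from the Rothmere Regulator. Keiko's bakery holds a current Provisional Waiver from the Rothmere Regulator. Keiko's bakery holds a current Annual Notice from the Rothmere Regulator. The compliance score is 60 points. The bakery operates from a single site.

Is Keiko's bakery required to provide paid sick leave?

No — exception (c) applies; Keiko's bakery is not required to provide paid sick leave.

Exception (a) fails — some employees are paid on commission.
All of (b)'s requirements are met (a current Provisional Approval is held; assessed value is $373,000, meeting the $360,000 threshold; a current Category 5 Clearance is held). However, paragraph (h) must be considered: (h) is triggered — the reference index is 574, below the 596 limit. (b) is therefore removed.
Exception (c): a current Standing Clearance is held; the employer is a non-profit — every condition holds. Under paragraphs (i)–(p): (i) would limit (c) — aggregate throughput is 8,540 units, below the 8,600 units limit — but (j) sets (i) aside: (j) operates against (i): a current Annual Exemption Letter is held. (k) is triggered (the reportable unit count is 97, less than the 102 limit), but is itself disapplied by (l): (l) is engaged — the bakery is classified under the construction sector. (m) would limit (l) — at least one employee exceeds 30 hours/week — but (n) sets (m) aside: (n) is engaged — the qualifying period is 280 days, less than the 325 days limit. (o) would limit (n) — a current Schedule 6 Approval is held — but (p) sets (o) aside: (p) operates against (o): a current Category D Clearance is held. So (c) applies.
Exception (d) fails — at least one employee is not a family member.
Exception (e) is satisfied on its face — remuneration is equity-only; the employer operates from a single site. But: (q) operates against (e): the compliance score is 60 points, under the 61 points limit. (r) does not operate here (the baseline figure is 222, not below 220), so (q) stands. So (e) is unavailable.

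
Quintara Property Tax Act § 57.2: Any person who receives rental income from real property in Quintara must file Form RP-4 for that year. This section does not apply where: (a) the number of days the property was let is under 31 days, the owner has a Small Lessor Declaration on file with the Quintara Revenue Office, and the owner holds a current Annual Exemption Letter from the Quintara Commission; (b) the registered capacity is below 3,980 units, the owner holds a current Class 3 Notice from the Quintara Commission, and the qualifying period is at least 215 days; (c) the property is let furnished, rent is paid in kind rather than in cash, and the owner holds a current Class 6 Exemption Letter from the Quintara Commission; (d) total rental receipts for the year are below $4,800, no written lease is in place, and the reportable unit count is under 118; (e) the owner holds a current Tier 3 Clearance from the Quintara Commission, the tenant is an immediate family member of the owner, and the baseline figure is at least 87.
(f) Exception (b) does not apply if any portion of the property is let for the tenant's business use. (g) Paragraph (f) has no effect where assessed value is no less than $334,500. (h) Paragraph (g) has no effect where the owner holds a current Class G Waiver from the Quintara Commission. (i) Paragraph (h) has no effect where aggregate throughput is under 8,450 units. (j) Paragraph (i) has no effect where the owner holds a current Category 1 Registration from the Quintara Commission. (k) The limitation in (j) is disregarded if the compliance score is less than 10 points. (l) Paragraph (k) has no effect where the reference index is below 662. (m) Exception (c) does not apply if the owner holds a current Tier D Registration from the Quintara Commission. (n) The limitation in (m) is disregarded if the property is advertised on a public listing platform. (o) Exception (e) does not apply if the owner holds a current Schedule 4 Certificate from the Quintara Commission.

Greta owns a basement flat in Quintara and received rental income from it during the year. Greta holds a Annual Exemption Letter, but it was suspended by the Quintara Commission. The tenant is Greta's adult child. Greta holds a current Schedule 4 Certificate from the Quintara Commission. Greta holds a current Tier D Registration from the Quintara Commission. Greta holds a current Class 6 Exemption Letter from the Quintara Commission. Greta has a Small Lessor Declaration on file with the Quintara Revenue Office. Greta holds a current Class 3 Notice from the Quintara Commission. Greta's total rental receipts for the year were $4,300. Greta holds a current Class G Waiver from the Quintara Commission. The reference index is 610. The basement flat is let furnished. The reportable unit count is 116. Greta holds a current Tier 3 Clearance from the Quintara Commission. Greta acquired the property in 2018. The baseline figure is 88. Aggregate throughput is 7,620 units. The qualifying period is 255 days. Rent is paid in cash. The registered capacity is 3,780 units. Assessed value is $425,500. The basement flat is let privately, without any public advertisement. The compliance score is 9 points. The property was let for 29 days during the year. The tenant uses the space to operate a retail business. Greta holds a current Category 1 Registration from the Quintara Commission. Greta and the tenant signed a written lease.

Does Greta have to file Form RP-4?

Yes — Greta must file Form RP-4.

Exception (a) fails — no current Annual Exemption Letter is held.
Exception (b)'s conditions are all satisfied: the registered capacity is 3,780 units, below the 3,980 units limit; a current Class 3 Notice is held; the qualifying period is 255 days, meeting the 215 days threshold. But: (f) is triggered — the space is let for business use. (g) operates (assessed value is $425,500, meeting the $334,500 threshold), but is overridden by (h): (h) operates against (g): a current Class G Waiver is held. (i) applies (aggregate throughput is 7,620 units, under the 8,450 units limit), but is displaced by (j): (j) operates against (i): a current Category 1 Registration is held. (k) would limit (j) — the compliance score is 9 points, less than the 10 points limit — but (l) sets (k) aside: (l) applies — the reference index is 610, below the 662 limit. Exception (b) does not apply.
Exception (c) requires that rent is paid in kind rather than in cash; but rent is paid in cash, so (c) is unavailable.
Exception (d) requires that no written lease is in place; but a written lease is in place, so (d) is unavailable.
All of (e)'s requirements are met (a current Tier 3 Clearance is held; the tenant is an immediate family member; the baseline figure is 88, meeting the 87 threshold). But applying paragraph (o): (o) operates — a current Schedule 4 Certificate is held. So (e) is unavailable.
No exception is made out. Greta falls within the general rule.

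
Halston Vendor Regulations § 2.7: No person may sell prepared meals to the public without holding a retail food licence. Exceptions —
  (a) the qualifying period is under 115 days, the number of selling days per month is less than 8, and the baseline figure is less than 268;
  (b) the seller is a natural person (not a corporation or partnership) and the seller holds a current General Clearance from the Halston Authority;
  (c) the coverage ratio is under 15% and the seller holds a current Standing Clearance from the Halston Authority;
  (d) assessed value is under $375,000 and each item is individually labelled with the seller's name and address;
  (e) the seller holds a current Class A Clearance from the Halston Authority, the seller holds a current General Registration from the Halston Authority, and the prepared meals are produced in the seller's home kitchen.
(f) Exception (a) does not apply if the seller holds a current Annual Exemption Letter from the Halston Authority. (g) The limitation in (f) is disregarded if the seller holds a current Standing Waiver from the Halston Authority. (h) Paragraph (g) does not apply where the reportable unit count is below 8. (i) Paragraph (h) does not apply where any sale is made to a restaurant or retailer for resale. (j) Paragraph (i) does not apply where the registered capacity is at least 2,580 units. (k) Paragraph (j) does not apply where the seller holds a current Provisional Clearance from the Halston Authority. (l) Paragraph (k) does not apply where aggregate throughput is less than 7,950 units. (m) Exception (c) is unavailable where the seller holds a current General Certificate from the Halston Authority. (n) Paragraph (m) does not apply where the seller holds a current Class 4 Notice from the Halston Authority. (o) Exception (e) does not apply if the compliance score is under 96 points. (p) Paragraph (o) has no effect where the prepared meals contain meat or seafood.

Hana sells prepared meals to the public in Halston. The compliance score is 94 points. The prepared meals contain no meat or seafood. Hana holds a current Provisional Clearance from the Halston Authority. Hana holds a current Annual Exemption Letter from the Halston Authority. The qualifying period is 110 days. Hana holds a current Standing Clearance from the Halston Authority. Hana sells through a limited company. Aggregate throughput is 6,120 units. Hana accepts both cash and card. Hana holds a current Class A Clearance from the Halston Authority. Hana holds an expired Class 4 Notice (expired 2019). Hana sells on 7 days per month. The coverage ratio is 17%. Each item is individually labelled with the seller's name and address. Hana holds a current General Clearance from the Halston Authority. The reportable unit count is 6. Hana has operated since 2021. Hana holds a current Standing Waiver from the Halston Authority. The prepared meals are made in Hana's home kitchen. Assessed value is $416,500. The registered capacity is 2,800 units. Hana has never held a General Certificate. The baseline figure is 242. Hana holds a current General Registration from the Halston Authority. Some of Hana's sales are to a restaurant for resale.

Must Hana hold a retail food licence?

Yes — Hana must hold a retail food licence.

Exception (a): the qualifying period is 110 days, under the 115 days limit; the number of selling days per month is 7, less than the 8 limit; the baseline figure is 242, less than the 268 limit — every condition holds. But: (f) applies — a current Annual Exemption Letter is held. (g) applies (a current Standing Waiver is held), but yields to (h): (h) operates — the reportable unit count is 6, below the 8 limit. (i) would limit (h) — some sales are to a restaurant for resale — but (j) sets (i) aside: (j) is triggered — the registered capacity is 2,800 units, meeting the 2,580 units threshold. (k) applies (a current Provisional Clearance is held), but is overridden by (l): (l) operates — aggregate throughput is 6,120 units, less than the 7,950 units limit. (a) is therefore removed.
Exception (b) requires that the seller is a natural person (not a corporation or partnership); but the seller operates through a limited company, so (b) is unavailable.
Exception (c) does not apply: the coverage ratio is 17%, not under 15%.
Exception (d) fails — assessed value is $416,500, not under $375,000.
Exception (e)'s conditions are all satisfied: a current Class A Clearance is held; a current General Registration is held; the prepared meals are home-kitchen produced. But applying paragraphs (o)–(p): (o) is triggered — the compliance score is 94 points, under the 96 points limit. (p), which would lift (o), is inapplicable — the prepared meals contain no meat or seafood. So (e) is unavailable.
None of the exceptions is available; § 2.7 applies in full.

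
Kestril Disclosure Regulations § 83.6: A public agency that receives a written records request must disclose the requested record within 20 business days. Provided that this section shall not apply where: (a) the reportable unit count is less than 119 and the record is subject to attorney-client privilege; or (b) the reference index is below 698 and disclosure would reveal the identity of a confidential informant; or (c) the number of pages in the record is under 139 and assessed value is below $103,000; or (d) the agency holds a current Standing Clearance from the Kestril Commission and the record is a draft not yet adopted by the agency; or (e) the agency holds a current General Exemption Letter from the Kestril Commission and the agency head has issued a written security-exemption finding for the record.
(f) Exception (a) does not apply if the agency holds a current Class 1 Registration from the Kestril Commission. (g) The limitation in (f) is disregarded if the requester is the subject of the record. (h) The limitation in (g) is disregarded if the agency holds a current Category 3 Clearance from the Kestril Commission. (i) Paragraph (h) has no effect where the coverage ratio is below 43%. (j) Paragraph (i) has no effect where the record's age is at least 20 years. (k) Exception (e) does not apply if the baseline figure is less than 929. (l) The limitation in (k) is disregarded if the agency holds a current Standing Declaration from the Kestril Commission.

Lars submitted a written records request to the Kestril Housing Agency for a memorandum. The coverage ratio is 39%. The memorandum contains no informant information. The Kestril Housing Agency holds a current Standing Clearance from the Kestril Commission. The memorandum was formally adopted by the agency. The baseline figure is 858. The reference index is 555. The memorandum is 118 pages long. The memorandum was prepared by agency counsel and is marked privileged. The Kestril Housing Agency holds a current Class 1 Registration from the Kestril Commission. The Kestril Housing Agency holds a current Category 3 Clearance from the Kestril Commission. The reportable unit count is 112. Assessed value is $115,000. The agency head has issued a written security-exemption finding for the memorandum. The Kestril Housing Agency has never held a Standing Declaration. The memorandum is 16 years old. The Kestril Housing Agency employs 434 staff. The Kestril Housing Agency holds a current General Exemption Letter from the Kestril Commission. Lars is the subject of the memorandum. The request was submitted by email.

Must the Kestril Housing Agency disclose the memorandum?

Exception (a) is satisfied on its face — the reportable unit count is 112, less than the 119 limit; the memorandum is privileged. Under paragraphs (f)–(j): (f) would limit (a) — a current Class 1 Registration is held — but (g) sets (f) aside: (g) operates against (f): Lars is the subject of the memorandum. (h) is engaged (a current Category 3 Clearance is held), but is set aside by (i): (i) applies — the coverage ratio is 39%, below the 43% limit. (j), which would lift (i), is not engaged — the record's age is 16 years, short of 20 years. Exception (a) stands.
Exception (b) requires that disclosure would reveal the identity of a confidential informant; but the memorandum contains no informant information, so (b) is unavailable.
Exception (c) requires that assessed value is below $103,000; but assessed value is $115,000, not below $103,000, so (c) is unavailable.
Exception (d) fails — the memorandum has been formally adopted.
All of (e)'s requirements are met (a current General Exemption Letter is held; a written security-exemption finding has been issued). But: (k) operates against (e): the baseline figure is 858, less than the 929 limit. (l) is not triggered (the Standing Declaration is not current), so (k) stands. So (e) is unavailable.

No — exception (a) applies; the Kestril Housing Agency is not required to disclose the memorandum.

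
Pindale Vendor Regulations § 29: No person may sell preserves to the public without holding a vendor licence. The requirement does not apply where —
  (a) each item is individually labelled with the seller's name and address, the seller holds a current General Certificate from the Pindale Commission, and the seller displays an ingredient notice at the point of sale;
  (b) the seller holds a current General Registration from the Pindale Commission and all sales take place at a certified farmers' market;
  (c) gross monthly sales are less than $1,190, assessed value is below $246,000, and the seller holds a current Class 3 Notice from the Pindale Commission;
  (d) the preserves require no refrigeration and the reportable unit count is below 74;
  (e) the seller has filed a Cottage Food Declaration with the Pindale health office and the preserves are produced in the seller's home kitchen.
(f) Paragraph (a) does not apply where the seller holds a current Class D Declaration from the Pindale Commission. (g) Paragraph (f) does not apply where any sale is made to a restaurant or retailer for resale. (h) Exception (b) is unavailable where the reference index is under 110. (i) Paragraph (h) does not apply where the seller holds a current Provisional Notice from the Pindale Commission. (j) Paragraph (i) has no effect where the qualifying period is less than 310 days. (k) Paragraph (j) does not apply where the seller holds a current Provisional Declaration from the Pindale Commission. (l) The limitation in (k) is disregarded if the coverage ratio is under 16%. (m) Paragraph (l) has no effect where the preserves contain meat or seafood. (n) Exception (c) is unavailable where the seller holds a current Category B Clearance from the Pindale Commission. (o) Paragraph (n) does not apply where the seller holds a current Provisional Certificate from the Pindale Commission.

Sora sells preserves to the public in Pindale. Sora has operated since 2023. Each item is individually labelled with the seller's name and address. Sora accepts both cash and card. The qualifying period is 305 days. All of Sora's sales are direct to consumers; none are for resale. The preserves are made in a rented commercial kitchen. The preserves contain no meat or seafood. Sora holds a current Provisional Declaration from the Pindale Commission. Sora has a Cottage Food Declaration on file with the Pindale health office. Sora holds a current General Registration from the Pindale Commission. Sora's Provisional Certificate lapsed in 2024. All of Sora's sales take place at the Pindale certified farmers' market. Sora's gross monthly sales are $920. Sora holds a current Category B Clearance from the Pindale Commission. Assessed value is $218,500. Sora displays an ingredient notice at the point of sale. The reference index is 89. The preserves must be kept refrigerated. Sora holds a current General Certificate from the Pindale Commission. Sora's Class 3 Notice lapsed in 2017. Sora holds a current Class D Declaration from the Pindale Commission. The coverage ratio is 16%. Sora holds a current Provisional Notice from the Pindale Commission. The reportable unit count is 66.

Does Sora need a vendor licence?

Exception (a) is satisfied on its face — items are individually labelled; a current General Certificate is held; an ingredient notice is displayed. However, paragraphs (f)–(g) must be considered: (f) operates against (a): a current Class D Declaration is held. (g) is not engaged (no sales are for resale), so (f) stands. So (a) is unavailable.
Exception (b): a current General Registration is held; all sales are at a certified farmers' market — every condition holds. As to paragraphs (h)–(m): (h) would limit (b) — the reference index is 89, under the 110 limit — but (i) sets (h) aside: (i) is engaged — a current Provisional Notice is held. (j) would limit (i) — the qualifying period is 305 days, less than the 310 days limit — but (k) sets (j) aside: (k) is triggered — a current Provisional Declaration is held. (l) is not engaged (the coverage ratio is 16%, not under 16%), so (k) stands. Exception (b) stands.
Exception (c) requires that the seller holds a current Class 3 Notice from the Pindale Commission; but the Class 3 Notice is not current, so (c) is unavailable.
Exception (d) requires that the preserves require no refrigeration; but the preserves require refrigeration, so (d) is unavailable.
Exception (e) requires that the preserves are produced in the seller's home kitchen; but the preserves are made in a commercial kitchen, not a home kitchen, so (e) is unavailable.

No — exception (b) applies; Sora is not required to hold a vendor licence.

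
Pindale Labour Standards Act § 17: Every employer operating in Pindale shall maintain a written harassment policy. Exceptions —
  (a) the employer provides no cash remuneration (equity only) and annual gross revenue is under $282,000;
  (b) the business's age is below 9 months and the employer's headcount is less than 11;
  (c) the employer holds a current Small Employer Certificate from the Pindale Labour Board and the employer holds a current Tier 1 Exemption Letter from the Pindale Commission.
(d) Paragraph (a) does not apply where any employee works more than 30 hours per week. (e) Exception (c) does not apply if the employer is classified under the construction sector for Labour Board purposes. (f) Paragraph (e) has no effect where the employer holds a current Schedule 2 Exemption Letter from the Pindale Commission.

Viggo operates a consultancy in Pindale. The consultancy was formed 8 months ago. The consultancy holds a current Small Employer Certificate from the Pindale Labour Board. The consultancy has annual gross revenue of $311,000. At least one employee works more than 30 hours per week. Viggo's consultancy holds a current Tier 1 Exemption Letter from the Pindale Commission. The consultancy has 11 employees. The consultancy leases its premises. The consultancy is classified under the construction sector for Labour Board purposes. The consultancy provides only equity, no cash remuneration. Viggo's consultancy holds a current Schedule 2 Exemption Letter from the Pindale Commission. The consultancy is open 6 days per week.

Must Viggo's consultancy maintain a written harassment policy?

No — exception (c) applies; Viggo's consultancy is not required to maintain a written harassment policy.

Exception (a) requires that annual gross revenue is under $282,000; but annual gross revenue is $311,000, not under $282,000, so (a) is unavailable.
Exception (b) does not apply: the employer's headcount is 11, not less than 11.
Exception (c)'s conditions are all satisfied: a current Small Employer Certificate is held; a current Tier 1 Exemption Letter is held. Applying paragraphs (e)–(f): (e) is engaged (the consultancy is classified under the construction sector), but is set aside by (f): (f) is triggered — a current Schedule 2 Exemption Letter is held. (c) remains available.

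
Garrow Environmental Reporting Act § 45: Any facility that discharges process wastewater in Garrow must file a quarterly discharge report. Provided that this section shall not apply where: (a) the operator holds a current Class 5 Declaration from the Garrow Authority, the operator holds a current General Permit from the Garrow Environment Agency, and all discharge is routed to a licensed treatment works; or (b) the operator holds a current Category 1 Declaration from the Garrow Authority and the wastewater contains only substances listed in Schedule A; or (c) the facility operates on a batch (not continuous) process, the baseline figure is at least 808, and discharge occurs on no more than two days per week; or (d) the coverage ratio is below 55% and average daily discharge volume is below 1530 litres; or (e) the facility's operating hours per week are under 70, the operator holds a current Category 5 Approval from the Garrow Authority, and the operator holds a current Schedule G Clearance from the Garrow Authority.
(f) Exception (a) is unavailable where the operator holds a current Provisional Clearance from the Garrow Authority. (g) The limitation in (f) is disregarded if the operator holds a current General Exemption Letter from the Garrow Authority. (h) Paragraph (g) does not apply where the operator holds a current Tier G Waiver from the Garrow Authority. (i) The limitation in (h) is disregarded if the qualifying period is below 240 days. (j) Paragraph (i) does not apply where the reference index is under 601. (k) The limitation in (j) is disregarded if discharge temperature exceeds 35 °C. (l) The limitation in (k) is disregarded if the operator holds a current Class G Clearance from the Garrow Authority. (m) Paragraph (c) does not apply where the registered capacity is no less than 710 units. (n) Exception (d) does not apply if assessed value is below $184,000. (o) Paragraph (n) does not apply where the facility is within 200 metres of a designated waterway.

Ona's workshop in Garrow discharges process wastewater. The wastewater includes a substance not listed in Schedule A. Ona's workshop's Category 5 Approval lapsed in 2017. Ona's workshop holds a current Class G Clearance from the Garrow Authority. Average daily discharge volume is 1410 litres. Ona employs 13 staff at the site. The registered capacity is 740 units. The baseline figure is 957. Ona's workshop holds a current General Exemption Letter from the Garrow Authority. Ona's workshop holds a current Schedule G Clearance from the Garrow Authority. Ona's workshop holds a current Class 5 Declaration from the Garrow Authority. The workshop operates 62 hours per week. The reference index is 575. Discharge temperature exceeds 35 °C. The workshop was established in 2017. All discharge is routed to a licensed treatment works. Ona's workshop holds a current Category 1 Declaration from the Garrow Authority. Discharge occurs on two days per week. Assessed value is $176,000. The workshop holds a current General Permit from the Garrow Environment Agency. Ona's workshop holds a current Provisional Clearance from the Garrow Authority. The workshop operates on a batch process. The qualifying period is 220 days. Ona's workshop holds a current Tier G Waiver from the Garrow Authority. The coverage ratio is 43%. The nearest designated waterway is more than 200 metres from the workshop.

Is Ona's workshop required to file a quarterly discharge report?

Yes — Ona's workshop must file a quarterly discharge report.

Exception (a)'s conditions are all satisfied: a current Class 5 Declaration is held; a current General Permit is held; discharge is routed to a licensed treatment works. But: (f) operates against (a): a current Provisional Clearance is held. (g) would limit (f) — a current General Exemption Letter is held — but (h) sets (g) aside: (h) operates against (g): a current Tier G Waiver is held. (i) applies (the qualifying period is 220 days, below the 240 days limit), but yields to (j): (j) is triggered — the reference index is 575, under the 601 limit. (k) is triggered (discharge temperature exceeds 35 °C), but is overridden by (l): (l) operates against (k): a current Class G Clearance is held. (a) is therefore removed.
Exception (b) fails — the wastewater includes a non-Schedule-A substance.
All of (c)'s requirements are met (the facility operates on a batch process; the baseline figure is 957, meeting the 808 threshold; discharge occurs on no more than two days per week). But applying paragraph (m): (m) operates against (c): the registered capacity is 740 units, meeting the 710 units threshold. Exception (c) does not apply.
Exception (d): the coverage ratio is 43%, below the 55% limit; average daily discharge volume is 1410 litres, below the 1530 litres limit — every condition holds. However, paragraphs (n)–(o) must be considered: (n) applies — assessed value is $176,000, below the $184,000 limit. (o) is not triggered (the workshop is more than 200 m from any designated waterway), so (n) stands. Exception (d) does not apply.
Exception (e) requires that the operator holds a current Category 5 Approval from the Garrow Authority; but the Category 5 Approval is not current, so (e) is unavailable.
None of the exceptions is available; § 45 applies in full.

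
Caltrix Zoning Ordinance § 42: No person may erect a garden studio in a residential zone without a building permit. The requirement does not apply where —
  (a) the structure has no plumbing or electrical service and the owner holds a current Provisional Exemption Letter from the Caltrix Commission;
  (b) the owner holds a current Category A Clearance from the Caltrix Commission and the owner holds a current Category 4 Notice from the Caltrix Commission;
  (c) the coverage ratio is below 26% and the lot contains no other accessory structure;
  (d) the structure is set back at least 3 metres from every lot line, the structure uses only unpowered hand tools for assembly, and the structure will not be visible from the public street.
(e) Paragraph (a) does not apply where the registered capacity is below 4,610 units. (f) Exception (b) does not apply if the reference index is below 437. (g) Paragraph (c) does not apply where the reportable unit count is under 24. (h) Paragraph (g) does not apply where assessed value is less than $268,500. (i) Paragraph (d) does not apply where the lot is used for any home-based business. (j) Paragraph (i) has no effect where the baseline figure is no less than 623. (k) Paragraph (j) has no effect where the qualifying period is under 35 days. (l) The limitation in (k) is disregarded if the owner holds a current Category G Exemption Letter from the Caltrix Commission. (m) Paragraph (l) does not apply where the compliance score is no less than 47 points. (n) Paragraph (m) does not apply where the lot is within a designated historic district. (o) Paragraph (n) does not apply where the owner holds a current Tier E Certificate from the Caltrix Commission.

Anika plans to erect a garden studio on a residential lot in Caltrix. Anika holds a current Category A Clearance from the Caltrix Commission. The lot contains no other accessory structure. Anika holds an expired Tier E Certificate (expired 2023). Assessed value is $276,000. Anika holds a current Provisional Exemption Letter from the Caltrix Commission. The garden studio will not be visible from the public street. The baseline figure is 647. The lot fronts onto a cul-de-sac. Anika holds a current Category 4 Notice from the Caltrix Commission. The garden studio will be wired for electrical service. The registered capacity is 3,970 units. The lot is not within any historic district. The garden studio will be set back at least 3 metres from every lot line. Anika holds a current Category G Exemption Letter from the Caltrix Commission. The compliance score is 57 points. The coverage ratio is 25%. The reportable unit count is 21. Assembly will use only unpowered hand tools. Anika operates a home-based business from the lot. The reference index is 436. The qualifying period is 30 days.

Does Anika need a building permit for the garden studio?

Yes — Anika must obtain a building permit.

Exception (a) does not apply: electrical service is planned.
Exception (b) is satisfied on its face — a current Category A Clearance is held; a current Category 4 Notice is held. But: (f) operates against (b): the reference index is 436, below the 437 limit. (b) is therefore removed.
Exception (c) is satisfied on its face — the coverage ratio is 25%, below the 26% limit; the lot has no other accessory structure. But: (g) operates against (c): the reportable unit count is 21, under the 24 limit. (h) is inapplicable (assessed value is $276,000, not less than $268,500), so (g) stands. So (c) is unavailable.
All of (d)'s requirements are met (the setback is at least 3 m on every side; assembly uses only hand tools; the structure will not be visible from the street). But: (i) applies — a home-based business operates on the lot. (j) would limit (i) — the baseline figure is 647, meeting the 623 threshold — but (k) sets (j) aside: (k) operates against (j): the qualifying period is 30 days, under the 35 days limit. (l) would limit (k) — a current Category G Exemption Letter is held — but (m) sets (l) aside: (m) operates against (l): the compliance score is 57 points, meeting the 47 points threshold. (n) is not triggered (the lot is not in a historic district), so (m) stands. (d) is therefore removed.
None of the exceptions is available; § 42 applies in full.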